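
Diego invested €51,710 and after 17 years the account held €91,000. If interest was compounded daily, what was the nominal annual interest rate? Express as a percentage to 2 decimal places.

3.32%

(1 + r/365)^6205 = 91,000/51,710 = 1.75981.
1 + r/365 = 1.75981^(1/6205) ≈ 1.000091, so r/365 ≈ 0.0000910933.
r ≈ 365·0.0000910933 = 3.32491%.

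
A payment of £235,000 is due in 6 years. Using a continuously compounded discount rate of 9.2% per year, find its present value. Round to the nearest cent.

P = A·e^(−rt) = 235,000·e^(−0.552).
e^(−0.552) ≈ 0.57579706389, so P ≈ 135,312.3100.

£135,312.31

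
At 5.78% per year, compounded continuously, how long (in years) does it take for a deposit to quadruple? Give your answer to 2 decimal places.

e^(0.0578t) = 4, so 0.0578t = ln 4 ≈ 1.3863.
t ≈ 1.3863/0.0578 ≈ 23.9843.

23.98 years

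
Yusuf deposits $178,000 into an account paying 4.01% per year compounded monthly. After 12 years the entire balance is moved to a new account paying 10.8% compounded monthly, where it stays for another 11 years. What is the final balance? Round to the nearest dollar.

$939,049

After 12 years at 4.01%: 178,000 × 1.61671737484 ≈ 287,775.6927.
Then 11 years at 10.8%: 287,775.6927 × 3.26312674855 ≈ 939,048.5605.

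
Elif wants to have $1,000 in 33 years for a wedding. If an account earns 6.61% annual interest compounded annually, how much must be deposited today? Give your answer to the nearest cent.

$120.97

Growth factor = (1 + 0.0661)^33 ≈ 8.26669911.
P = 1,000/8.26669911 ≈ 120.9673.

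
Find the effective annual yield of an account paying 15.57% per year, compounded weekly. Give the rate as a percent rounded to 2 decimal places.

EAR = (1 + 15.57%/52)^52 − 1 = (1 + 0.00299423)^52 − 1.
(1 + 0.00299423)^52 ≈ 1.168204, so EAR ≈ 16.82038%.

16.82%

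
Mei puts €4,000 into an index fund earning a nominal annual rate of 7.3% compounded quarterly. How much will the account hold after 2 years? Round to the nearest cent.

Growth factor = (1 + 0.01825)^8 ≈ 1.155674019.
A ≈ 4,000 × 1.155674019 ≈ 4,622.6961.

€4,622.70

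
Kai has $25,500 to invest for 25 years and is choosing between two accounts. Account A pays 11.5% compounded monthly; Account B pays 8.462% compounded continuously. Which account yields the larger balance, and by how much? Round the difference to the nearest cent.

A: (1 + 0.115/12)^300 ≈ 17.4844400279, so 25,500 × 17.4844400279 ≈ 445,853.2207.
B: e^(0.08462·25) = e^2.1155 ≈ 8.29373159537, so 25,500 × 8.29373159537 ≈ 211,490.1557.
Difference ≈ 234,363.0650 in favor of A.

Account A, by $234,363.07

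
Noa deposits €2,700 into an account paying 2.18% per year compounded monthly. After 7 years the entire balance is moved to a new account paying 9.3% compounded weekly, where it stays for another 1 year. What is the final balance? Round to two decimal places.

Phase 1: 2,700·(1 + 0.0218/12)^84 ≈ 3,144.6838.
Phase 2: 3,144.6838·(1 + 0.093/52)^52 ≈ 3,450.8834.

€3,450.88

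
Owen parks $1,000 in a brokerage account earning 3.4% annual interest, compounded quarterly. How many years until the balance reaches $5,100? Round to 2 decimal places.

(1 + 0.0085)^(4t) = 5,100/1,000 = 5.1.
4t·ln(1 + 0.0085) = ln(5.1); 4t = 1.6292/0.00846408 ≈ 192.4888.
t ≈ 48.1222 years.

48.12 years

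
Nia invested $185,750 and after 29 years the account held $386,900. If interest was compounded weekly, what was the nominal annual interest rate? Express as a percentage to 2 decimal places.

2.53%

(1 + r/52)^1508 = 386,900/185,750 = 2.08291.
1 + r/52 = 2.08291^(1/1508) ≈ 1.000487, so r/52 ≈ 0.0004867.
r ≈ 52·0.0004867 = 2.53084%.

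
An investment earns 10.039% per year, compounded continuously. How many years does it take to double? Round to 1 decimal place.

e^(0.10039t) = 2, so 0.10039t = ln 2 ≈ 0.69315.
t ≈ 0.69315/0.10039 ≈ 6.9045.

6.9 years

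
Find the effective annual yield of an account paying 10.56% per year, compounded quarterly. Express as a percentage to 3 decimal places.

EAR = (1 + 10.56%/4)^4 − 1 = (1 + 0.0264)^4 − 1.
(1 + 0.0264)^4 ≈ 1.109856, so EAR ≈ 10.98558%.

10.986%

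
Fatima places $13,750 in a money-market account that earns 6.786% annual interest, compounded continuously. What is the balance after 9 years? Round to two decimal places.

A = P·e^(rt) = 13,750·e^(0.06786·9) = 13,750·e^0.61074.
e^0.61074 ≈ 1.8417938221, so A ≈ 25,324.6651.

$25,324.67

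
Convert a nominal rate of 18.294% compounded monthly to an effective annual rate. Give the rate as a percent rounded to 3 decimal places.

One year is 12 periods at 0.015245 each: (1 + 0.015245)^12 ≈ 1.199086.
EAR = 1.199086 − 1 ≈ 19.90859%.

19.909%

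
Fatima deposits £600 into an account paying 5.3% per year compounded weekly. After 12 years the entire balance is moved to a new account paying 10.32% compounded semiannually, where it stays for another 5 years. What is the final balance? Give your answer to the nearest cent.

£1,873.82

Phase 1: 600·(1 + 0.053/52)^624 ≈ 1,132.9790.
Phase 2: 1,132.9790·(1 + 0.0516)^10 ≈ 1,873.8190.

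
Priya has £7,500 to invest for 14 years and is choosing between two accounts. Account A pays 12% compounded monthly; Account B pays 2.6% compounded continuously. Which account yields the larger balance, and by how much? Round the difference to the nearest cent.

Account A, by £29,114.22

A: (1 + 0.01)^168 ≈ 5.3209698179, so 7,500 × 5.3209698179 ≈ 39,907.2736.
B: e^(0.026·14) = e^0.364 ≈ 1.4390742142, so 7,500 × 1.4390742142 ≈ 10,793.0566.
Difference ≈ 29,114.2170 in favor of A.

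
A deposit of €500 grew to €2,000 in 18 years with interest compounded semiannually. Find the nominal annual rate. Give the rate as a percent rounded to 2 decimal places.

7.85%

The 36-period growth factor is 2,000/500 = 4.
r/2 = 4^(1/36) − 1 ≈ 0.0392592, so r ≈ 2·0.0392592 = 7.85185%.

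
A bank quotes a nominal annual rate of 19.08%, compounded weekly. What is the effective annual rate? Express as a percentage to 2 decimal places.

EAR = (1 + 19.08%/52)^52 − 1 = (1 + 0.00366923)^52 − 1.
(1 + 0.00366923)^52 ≈ 1.209795, so EAR ≈ 20.97949%.

20.98%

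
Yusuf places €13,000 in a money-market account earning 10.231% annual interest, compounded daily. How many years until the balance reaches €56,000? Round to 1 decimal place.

We need (1 + 0.000280301)^(365t) = 4.3077, so 365t = ln 4.3077 / ln 1.00028 ≈ 5210.8450.
t ≈ 5210.8450/365 = 14.2763 years.

14.3 years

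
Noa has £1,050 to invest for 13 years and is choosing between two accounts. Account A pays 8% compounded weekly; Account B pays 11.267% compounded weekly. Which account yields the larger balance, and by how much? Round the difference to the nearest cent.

A: (1 + 0.08/52)^676 ≈ 2.826956863, so 1,050 × 2.826956863 ≈ 2,968.3047.
B: (1 + 0.11267/52)^676 ≈ 4.319438739, so 1,050 × 4.319438739 ≈ 4,535.4107.
Difference ≈ 1,567.1060 in favor of B.

Account B, by £1,567.11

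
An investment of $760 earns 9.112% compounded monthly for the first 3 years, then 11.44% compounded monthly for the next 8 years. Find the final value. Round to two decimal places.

$2,481.23

After 3 years at 9.112%: 760 × 1.31301677 ≈ 997.8927.
Then 8 years at 11.44%: 997.8927 × 2.48647259 ≈ 2,481.2330.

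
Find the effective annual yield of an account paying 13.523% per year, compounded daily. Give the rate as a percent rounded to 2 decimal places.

One year is 365 periods at 0.000370493 each: (1 + 0.000370493)^365 ≈ 1.144771.
EAR = 1.144771 − 1 ≈ 14.47714%.

14.48%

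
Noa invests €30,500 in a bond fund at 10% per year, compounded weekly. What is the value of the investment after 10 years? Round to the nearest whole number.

€82,828

Growth factor = (1 + 0.1/52)^520 ≈ 2.715672695.
A ≈ 30,500 × 2.715672695 ≈ 82,828.0172.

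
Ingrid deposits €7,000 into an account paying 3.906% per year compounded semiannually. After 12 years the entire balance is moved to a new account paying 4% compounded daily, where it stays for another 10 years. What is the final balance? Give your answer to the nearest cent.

Phase 1: 7,000·(1 + 0.01953)^24 ≈ 11,135.2063.
Phase 2: 11,135.2063·(1 + 0.04/365)^3650 ≈ 16,611.4118.

€16,611.41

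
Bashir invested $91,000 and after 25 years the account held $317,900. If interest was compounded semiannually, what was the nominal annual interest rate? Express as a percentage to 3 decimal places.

(1 + r/2)^50 = 317,900/91,000 = 3.49341.
1 + r/2 = 3.49341^(1/50) ≈ 1.025333, so r/2 ≈ 0.0253331.
r ≈ 2·0.0253331 = 5.06662%.

5.067%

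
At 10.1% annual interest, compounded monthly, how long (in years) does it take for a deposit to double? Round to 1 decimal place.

(1 + 0.00841667)^(12t) = 2.
12t = ln 2 / ln(1 + 0.00841667) ≈ 0.69315/0.00838144 ≈ 82.7002.
t ≈ 6.8917.

6.9 years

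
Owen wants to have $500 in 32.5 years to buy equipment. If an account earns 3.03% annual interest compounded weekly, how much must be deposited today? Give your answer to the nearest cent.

Periodic rate = 3.03%/52 = 0.000582692; 1690 periods.
P = 500/(1 + 0.0303/52)^1690 ≈ 500/2.67637484 ≈ 186.8199.

$186.82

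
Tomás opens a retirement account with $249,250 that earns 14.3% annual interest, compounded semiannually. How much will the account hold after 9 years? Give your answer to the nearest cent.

$863,961.37

Periodic rate = 14.3%/2 = 0.0715; periods = 2·9 = 18.
A = 249,250·(1 + 0.0715)^18 ≈ 249,250·3.46624420727 ≈ 863,961.3687.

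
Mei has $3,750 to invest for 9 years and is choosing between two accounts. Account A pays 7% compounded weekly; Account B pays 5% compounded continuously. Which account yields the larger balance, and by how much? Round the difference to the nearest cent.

A: (1 + 0.07/52)^468 ≈ 1.876815282, so 3,750 × 1.876815282 ≈ 7,038.0573.
B: e^(0.05·9) = e^0.45 ≈ 1.568312185, so 3,750 × 1.568312185 ≈ 5,881.1707.
Difference ≈ 1,156.8866 in favor of A.

Account A, by $1,156.89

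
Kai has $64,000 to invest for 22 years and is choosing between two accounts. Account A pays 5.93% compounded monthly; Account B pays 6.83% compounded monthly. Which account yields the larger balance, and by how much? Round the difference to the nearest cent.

Account B, by $51,191.40

A: (1 + 0.0593/12)^264 ≈ 3.6743899949, so 64,000 × 3.6743899949 ≈ 235,160.9597.
B: (1 + 0.0683/12)^264 ≈ 4.47425567147, so 64,000 × 4.47425567147 ≈ 286,352.3630.
Difference ≈ 51,191.4033 in favor of B.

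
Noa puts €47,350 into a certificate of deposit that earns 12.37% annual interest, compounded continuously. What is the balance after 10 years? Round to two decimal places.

A = P·e^(rt) = 47,350·e^(0.1237·10) = 47,350·e^1.237.
e^1.237 ≈ 3.44526215909, so A ≈ 163,133.1632.

€163,133.16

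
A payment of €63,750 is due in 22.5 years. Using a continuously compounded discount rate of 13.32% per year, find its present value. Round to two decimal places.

€3,183.46

P = A·e^(−rt) = 63,750·e^(−2.997).
e^(−2.997) ≈ 0.049936653839, so P ≈ 3,183.4617.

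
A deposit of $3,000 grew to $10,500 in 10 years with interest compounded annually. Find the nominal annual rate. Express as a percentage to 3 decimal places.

13.346%

The 10-period growth factor is 10,500/3,000 = 3.5.
r = 3.5^(1/10) − 1 ≈ 0.133462, i.e. 13.34616%.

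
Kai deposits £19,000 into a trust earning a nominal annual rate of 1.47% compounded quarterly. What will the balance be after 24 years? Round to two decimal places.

Growth factor = (1 + 0.003675)^96 ≈ 1.4221265388.
A ≈ 19,000 × 1.4221265388 ≈ 27,020.4042.

£27,020.40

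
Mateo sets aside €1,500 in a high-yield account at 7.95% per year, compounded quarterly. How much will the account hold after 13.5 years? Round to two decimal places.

Periodic rate = 7.95%/4 = 0.019875; periods = 4·13.5 = 54.
A = 1,500·(1 + 0.019875)^54 ≈ 1,500·2.894243665 ≈ 4,341.3655.

€4,341.37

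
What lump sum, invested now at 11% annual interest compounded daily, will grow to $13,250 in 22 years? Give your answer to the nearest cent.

$1,178.64

Growth factor = (1 + 0.11/365)^8030 ≈ 11.241759999.
P = 13,250/11.241759999 ≈ 1,178.6411.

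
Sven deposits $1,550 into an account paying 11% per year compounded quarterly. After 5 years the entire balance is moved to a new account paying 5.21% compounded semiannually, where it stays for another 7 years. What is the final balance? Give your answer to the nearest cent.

$3,822.33

Phase 1: 1,550·(1 + 0.0275)^20 ≈ 2,666.6641.
Phase 2: 2,666.6641·(1 + 0.02605)^14 ≈ 3,822.3254.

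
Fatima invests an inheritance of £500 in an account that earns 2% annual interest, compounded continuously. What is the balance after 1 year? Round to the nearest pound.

A = P·e^(rt) = 500·e^(0.02·1) = 500·e^0.02.
e^0.02 ≈ 1.02020134, so A ≈ 510.1007.

£510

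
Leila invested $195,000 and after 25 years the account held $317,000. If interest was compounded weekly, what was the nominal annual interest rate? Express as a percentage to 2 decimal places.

The 1300-period growth factor is 317,000/195,000 = 1.62564.
r/52 = 1.62564^(1/1300) − 1 ≈ 0.000373841, so r ≈ 52·0.000373841 = 1.94397%.

1.94%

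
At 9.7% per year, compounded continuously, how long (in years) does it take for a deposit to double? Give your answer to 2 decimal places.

e^(0.097t) = 2, so 0.097t = ln 2 ≈ 0.69315.
t ≈ 0.69315/0.097 ≈ 7.1458.

7.15 years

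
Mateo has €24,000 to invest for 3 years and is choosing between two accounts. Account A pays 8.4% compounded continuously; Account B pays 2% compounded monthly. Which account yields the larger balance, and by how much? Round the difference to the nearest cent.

A: e^(0.084·3) = e^0.252 ≈ 1.2865960373, so 24,000 × 1.2865960373 ≈ 30,878.3049.
B: (1 + 0.02/12)^36 ≈ 1.061783515, so 24,000 × 1.061783515 ≈ 25,482.8044.
Difference ≈ 5,395.5005 in favor of A.

Account A, by €5,395.50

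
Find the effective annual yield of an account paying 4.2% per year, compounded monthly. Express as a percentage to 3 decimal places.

4.282%

EAR = (1 + 4.2%/12)^12 − 1 = (1 + 0.0035)^12 − 1.
(1 + 0.0035)^12 ≈ 1.042818, so EAR ≈ 4.28180%.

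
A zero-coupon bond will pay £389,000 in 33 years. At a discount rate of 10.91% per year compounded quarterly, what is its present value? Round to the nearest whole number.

£11,151

Periodic rate = 10.91%/4 = 0.027275; 132 periods.
P = 389,000/(1 + 0.027275)^132 ≈ 389,000/34.8856587437 ≈ 11,150.7139.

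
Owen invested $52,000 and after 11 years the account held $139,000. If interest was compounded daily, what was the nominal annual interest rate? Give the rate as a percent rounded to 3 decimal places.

8.940%

The 4015-period growth factor is 139,000/52,000 = 2.67308.
r/365 = 2.67308^(1/4015) − 1 ≈ 0.000244919, so r ≈ 365·0.000244919 = 8.93955%.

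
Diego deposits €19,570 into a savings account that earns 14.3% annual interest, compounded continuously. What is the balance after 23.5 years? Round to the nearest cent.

A = P·e^(rt) = 19,570·e^(0.143·23.5) = 19,570·e^3.3605.
e^3.3605 ≈ 28.8035890739, so A ≈ 563,686.2382.

€563,686.24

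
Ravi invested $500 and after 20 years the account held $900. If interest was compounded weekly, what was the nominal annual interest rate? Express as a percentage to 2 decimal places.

2.94%

The 1040-period growth factor is 900/500 = 1.8.
r/52 = 1.8^(1/1040) − 1 ≈ 0.000565339, so r ≈ 52·0.000565339 = 2.93976%.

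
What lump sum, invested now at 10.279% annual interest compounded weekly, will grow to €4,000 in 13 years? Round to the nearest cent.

Periodic rate = 10.279%/52 = 0.00197673; 676 periods.
P = 4,000/(1 + 0.10279/52)^676 ≈ 4,000/3.799809808 ≈ 1,052.6843.

€1,052.68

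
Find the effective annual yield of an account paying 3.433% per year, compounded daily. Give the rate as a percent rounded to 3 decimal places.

3.492%

One year is 365 periods at 0.0000940548 each: (1 + 0.0000940548)^365 ≈ 1.034924.
EAR = 1.034924 − 1 ≈ 3.49244%.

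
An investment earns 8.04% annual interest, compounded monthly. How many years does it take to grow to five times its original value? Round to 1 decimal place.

(1 + 0.0067)^(12t) = 5.
12t = ln 5 / ln(1 + 0.0067) ≈ 1.6094/0.00667765 ≈ 241.0184.
t ≈ 20.0849.

20.1 years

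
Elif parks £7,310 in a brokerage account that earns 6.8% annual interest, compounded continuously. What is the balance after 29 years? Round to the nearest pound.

£52,523

A = P·e^(rt) = 7,310·e^(0.068·29) = 7,310·e^1.972.
e^1.972 ≈ 7.1850321922, so A ≈ 52,522.5853.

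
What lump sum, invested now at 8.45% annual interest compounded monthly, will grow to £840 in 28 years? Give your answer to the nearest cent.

Periodic rate = 8.45%/12 = 0.00704167; 336 periods.
P = 840/(1 + 0.0845/12)^336 ≈ 840/10.5667112 ≈ 79.4949.

£79.49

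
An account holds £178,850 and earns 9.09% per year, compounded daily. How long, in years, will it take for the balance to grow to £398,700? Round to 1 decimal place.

We need (1 + 0.000249041)^(365t) = 2.2292, so 365t = ln 2.2292 / ln 1.000249 ≈ 3219.3948.
t ≈ 3219.3948/365 = 8.8203 years.

8.8 years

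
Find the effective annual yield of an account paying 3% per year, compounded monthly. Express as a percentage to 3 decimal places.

3.042%

EAR = (1 + 3%/12)^12 − 1 = (1 + 0.0025)^12 − 1.
(1 + 0.0025)^12 ≈ 1.030416, so EAR ≈ 3.04160%.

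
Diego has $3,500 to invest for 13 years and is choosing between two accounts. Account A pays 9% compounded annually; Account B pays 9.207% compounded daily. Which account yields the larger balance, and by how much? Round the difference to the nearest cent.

Account B, by $852.49

A: (1 + 0.09)^13 ≈ 3.0658046121, so 3,500 × 3.0658046121 ≈ 10,730.3161.
B: (1 + 0.09207/365)^4745 ≈ 3.3093740646, so 3,500 × 3.3093740646 ≈ 11,582.8092.
Difference ≈ 852.4931 in favor of B.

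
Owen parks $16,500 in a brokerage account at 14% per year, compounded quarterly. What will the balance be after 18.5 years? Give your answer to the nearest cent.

Growth factor = (1 + 0.035)^74 ≈ 12.7522225885.
A ≈ 16,500 × 12.7522225885 ≈ 210,411.6727.

$210,411.67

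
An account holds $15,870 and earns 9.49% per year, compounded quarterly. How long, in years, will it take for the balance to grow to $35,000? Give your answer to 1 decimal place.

8.4 years

(1 + 0.023725)^(4t) = 35,000/15,870 = 2.2054.
4t·ln(1 + 0.023725) = ln(2.2054); 4t = 0.79092/0.0234479 ≈ 33.7308.
t ≈ 8.4327 years.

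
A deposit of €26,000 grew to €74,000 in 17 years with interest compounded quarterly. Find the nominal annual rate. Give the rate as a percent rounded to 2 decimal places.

(1 + r/4)^68 = 74,000/26,000 = 2.84615.
1 + r/4 = 2.84615^(1/68) ≈ 1.015501, so r/4 ≈ 0.0155008.
r ≈ 4·0.0155008 = 6.20032%.

6.20%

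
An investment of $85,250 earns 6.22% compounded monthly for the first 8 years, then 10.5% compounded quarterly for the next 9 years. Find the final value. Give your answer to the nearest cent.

Phase 1: 85,250·(1 + 0.0622/12)^96 ≈ 140,036.4775.
Phase 2: 140,036.4775·(1 + 0.02625)^36 ≈ 355,922.3845.

$355,922.38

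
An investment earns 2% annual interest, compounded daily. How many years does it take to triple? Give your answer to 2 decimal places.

54.93 years

(1 + 0.0000547945)^(365t) = 3.
365t = ln 3 / ln(1 + 0.0000547945) ≈ 1.0986/5.4793e-05 ≈ 20050.2236.
t ≈ 54.9321.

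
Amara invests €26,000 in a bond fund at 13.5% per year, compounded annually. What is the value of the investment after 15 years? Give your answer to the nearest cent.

Growth factor = (1 + 0.135)^15 ≈ 6.6824839284.
A ≈ 26,000 × 6.6824839284 ≈ 173,744.5821.

€173,744.58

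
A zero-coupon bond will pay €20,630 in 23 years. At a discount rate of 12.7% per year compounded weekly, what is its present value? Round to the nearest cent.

Periodic rate = 12.7%/52 = 0.00244231; 1196 periods.
P = 20,630/(1 + 0.127/52)^1196 ≈ 20,630/18.493860401 ≈ 1,115.5053.

€1,115.51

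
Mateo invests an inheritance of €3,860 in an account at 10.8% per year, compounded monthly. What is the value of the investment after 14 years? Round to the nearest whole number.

Periodic rate = 10.8%/12 = 0.009; periods = 12·14 = 168.
A = 3,860·(1 + 0.009)^168 ≈ 3,860·4.5052192157 ≈ 17,390.1462.

€17,390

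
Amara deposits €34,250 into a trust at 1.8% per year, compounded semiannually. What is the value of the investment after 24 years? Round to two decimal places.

€52,654.63

Growth factor = (1 + 0.009)^48 ≈ 1.5373614239.
A ≈ 34,250 × 1.5373614239 ≈ 52,654.6288.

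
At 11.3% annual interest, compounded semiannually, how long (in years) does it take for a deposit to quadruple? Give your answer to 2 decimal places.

(1 + 0.0565)^(2t) = 4.
2t = ln 4 / ln(1 + 0.0565) ≈ 1.3863/0.0549616 ≈ 25.2230.
t ≈ 12.6115.

12.61 years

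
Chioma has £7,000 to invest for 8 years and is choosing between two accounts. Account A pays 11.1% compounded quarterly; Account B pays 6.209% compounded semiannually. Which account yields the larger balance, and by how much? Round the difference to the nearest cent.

Account A, by £5,390.60

Account A growth factor: (1 + 0.02775)^32 ≈ 2.4010407699; balance ≈ 16,807.2854.
Account B growth factor: (1 + 0.031045)^16 ≈ 1.6309548102; balance ≈ 11,416.6837.
Account A is larger by 5,390.6017.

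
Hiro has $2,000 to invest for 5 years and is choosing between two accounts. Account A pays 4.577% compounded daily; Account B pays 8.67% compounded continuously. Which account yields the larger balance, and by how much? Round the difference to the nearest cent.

Account B, by $571.02

Account A growth factor: (1 + 0.04577/365)^1825 ≈ 1.257135415; balance ≈ 2,514.2708.
Account B growth factor: e^(0.0867·5) = e^0.4335 ≈ 1.542647352; balance ≈ 3,085.2947.
Account B is larger by 571.0239.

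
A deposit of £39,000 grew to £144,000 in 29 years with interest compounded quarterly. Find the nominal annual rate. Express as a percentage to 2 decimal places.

(1 + r/4)^116 = 144,000/39,000 = 3.69231.
1 + r/4 = 3.69231^(1/116) ≈ 1.011324, so r/4 ≈ 0.0113244.
r ≈ 4·0.0113244 = 4.52977%.

4.53%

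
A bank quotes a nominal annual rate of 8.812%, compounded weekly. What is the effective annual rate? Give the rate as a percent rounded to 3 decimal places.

9.204%

One year is 52 periods at 0.00169462 each: (1 + 0.00169462)^52 ≈ 1.092038.
EAR = 1.092038 − 1 ≈ 9.20377%.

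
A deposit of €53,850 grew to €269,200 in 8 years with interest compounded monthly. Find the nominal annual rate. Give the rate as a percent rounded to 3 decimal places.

The 96-period growth factor is 269,200/53,850 = 4.99907.
r/12 = 4.99907^(1/96) − 1 ≈ 0.0169043, so r ≈ 12·0.0169043 = 20.28520%.

20.285%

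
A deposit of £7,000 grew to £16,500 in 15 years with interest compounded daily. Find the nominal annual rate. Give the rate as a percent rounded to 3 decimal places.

(1 + r/365)^5475 = 16,500/7,000 = 2.35714.
1 + r/365 = 2.35714^(1/5475) ≈ 1.000157, so r/365 ≈ 0.000156624.
r ≈ 365·0.000156624 = 5.71678%.

5.717%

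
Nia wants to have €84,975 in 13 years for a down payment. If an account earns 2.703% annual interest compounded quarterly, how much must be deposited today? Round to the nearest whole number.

€59,868

Periodic rate = 2.703%/4 = 0.0067575; 52 periods.
P = 84,975/(1 + 0.0067575)^52 ≈ 84,975/1.4193628343 ≈ 59,868.4127.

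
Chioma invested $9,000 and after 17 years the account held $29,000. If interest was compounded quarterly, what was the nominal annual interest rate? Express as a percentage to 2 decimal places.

The 68-period growth factor is 29,000/9,000 = 3.22222.
r/4 = 3.22222^(1/68) − 1 ≈ 0.0173558, so r ≈ 4·0.0173558 = 6.94233%.

6.94%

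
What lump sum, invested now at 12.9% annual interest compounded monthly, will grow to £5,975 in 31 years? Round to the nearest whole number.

Growth factor = (1 + 0.01075)^372 ≈ 53.39185405.
P = 5,975/53.39185405 ≈ 111.9085.

£112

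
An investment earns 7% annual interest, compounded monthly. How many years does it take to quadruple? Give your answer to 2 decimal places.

(1 + 0.00583333)^(12t) = 4.
12t = ln 4 / ln(1 + 0.00583333) ≈ 1.3863/0.00581639 ≈ 238.3429.
t ≈ 19.8619.

19.86 years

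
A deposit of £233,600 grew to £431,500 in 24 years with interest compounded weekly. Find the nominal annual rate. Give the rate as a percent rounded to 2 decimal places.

2.56%

The 1248-period growth factor is 431,500/233,600 = 1.84717.
r/52 = 1.84717^(1/1248) − 1 ≈ 0.000491833, so r ≈ 52·0.000491833 = 2.55753%.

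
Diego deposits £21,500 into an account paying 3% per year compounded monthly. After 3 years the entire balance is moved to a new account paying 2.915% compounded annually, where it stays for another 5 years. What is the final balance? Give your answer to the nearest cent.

Phase 1: 21,500·(1 + 0.0025)^36 ≈ 23,522.1051.
Phase 2: 23,522.1051·(1 + 0.02915)^5 ≈ 27,156.2363.

£27,156.24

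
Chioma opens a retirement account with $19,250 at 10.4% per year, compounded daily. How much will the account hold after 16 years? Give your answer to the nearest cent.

Growth factor = (1 + 0.104/365)^5840 ≈ 5.27913881929.
A ≈ 19,250 × 5.27913881929 ≈ 101,623.4223.

$101,623.42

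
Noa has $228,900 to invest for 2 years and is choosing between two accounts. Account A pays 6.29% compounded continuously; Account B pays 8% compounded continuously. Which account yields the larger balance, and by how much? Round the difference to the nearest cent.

Account B, by $9,031.37

Account A growth factor: e^(0.0629·2) = e^0.1258 ≈ 1.13405533453; balance ≈ 259,585.2661.
Account B growth factor: e^(0.08·2) = e^0.16 ≈ 1.17351087099; balance ≈ 268,616.6384.
Account B is larger by 9,031.3723.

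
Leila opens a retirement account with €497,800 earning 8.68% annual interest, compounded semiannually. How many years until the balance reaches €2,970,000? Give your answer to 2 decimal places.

We need (1 + 0.0434)^(2t) = 5.9663, so 2t = ln 5.9663 / ln 1.0434 ≈ 42.0415.
t ≈ 42.0415/2 = 21.0208 years.

21.02 years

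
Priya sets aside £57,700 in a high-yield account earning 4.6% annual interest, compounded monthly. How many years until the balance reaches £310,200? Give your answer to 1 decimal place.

(1 + 0.00383333)^(12t) = 310,200/57,700 = 5.3761.
12t·ln(1 + 0.00383333) = ln(5.3761); 12t = 1.682/0.003826 ≈ 439.6126.
t ≈ 36.6344 years.

36.6 years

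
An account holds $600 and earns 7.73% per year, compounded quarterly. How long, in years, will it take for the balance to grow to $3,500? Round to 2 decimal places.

We need (1 + 0.019325)^(4t) = 5.8333, so 4t = ln 5.8333 / ln 1.019325 ≈ 92.1384.
t ≈ 92.1384/4 = 23.0346 years.

23.03 years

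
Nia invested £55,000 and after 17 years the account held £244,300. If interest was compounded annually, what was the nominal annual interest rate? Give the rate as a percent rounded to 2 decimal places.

(1 + r)^17 = 244,300/55,000 = 4.44182.
1 + r = 4.44182^(1/17) ≈ 1.091671, so r ≈ 0.0916711.
r ≈ 9.16711%.

9.17%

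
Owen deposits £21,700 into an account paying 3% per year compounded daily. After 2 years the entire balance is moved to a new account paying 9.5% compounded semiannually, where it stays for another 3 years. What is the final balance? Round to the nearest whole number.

After 2 years at 3%: 21,700 × 1.0618339285 ≈ 23,041.7962.
Then 3 years at 9.5%: 23,041.7962 × 1.3210650098 ≈ 30,439.7108.

£30,440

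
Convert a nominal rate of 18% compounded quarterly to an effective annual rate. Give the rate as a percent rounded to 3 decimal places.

One year is 4 periods at 0.045 each: (1 + 0.045)^4 ≈ 1.192519.
EAR = 1.192519 − 1 ≈ 19.25186%.

19.252%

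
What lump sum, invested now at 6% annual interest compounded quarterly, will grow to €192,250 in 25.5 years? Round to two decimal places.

Periodic rate = 6%/4 = 0.015; 102 periods.
P = 192,250/(1 + 0.015)^102 ≈ 192,250/4.56600422928 ≈ 42,104.6478.

€42,104.65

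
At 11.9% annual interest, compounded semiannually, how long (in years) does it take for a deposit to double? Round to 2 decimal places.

(1 + 0.0595)^(2t) = 2.
2t = ln 2 / ln(1 + 0.0595) ≈ 0.69315/0.0577971 ≈ 11.9928.
t ≈ 5.9964.

6.00 years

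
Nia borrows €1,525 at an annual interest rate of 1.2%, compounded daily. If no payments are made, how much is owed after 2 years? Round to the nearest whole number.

Periodic rate = 1.2%/365 = 0.0000328767; periods = 365·2 = 730.
A = 1,525·(1 + 0.012/365)^730 ≈ 1,525·1.024289914 ≈ 1,562.0421.

€1,562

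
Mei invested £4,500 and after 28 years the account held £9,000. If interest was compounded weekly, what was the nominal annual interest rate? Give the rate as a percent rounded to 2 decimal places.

2.48%

(1 + r/52)^1456 = 9,000/4,500 = 2.
1 + r/52 = 2^(1/1456) ≈ 1.000476, so r/52 ≈ 0.000476176.
r ≈ 52·0.000476176 = 2.47611%.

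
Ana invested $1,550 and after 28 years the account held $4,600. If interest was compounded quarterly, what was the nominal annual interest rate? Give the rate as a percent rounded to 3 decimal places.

(1 + r/4)^112 = 4,600/1,550 = 2.96774.
1 + r/4 = 2.96774^(1/112) ≈ 1.00976, so r/4 ≈ 0.00975983.
r ≈ 4·0.00975983 = 3.90393%.

3.904%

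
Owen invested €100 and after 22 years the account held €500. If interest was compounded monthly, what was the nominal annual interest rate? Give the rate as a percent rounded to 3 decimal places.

7.338%

(1 + r/12)^264 = 500/100 = 5.
1 + r/12 = 5^(1/264) ≈ 1.006115, so r/12 ≈ 0.00611498.
r ≈ 12·0.00611498 = 7.33797%.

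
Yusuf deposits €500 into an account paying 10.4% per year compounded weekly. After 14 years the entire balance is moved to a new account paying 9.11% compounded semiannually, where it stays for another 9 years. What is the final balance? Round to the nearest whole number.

€4,774

After 14 years at 10.4%: 500 × 4.282538488 ≈ 2,141.2692.
Then 9 years at 9.11%: 2,141.2692 × 2.22949506 ≈ 4,773.9492.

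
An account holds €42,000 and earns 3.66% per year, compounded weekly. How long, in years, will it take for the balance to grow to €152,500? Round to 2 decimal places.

(1 + 0.000703846)^(52t) = 152,500/42,000 = 3.631.
52t·ln(1 + 0.000703846) = ln(3.631); 52t = 1.2895/0.000703599 ≈ 1832.7140.
t ≈ 35.2445 years.

35.24 years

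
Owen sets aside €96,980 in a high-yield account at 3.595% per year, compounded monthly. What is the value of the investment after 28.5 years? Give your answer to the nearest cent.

€269,764.16

Periodic rate = 3.595%/12 = 0.00299583; periods = 12·28.5 = 342.
A = 96,980·(1 + 0.03595/12)^342 ≈ 96,980·2.78164736727 ≈ 269,764.1617.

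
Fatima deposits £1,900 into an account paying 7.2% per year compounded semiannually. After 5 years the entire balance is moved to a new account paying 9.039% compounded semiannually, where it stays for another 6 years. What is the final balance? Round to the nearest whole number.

After 5 years at 7.2%: 1,900 × 1.424287143 ≈ 2,706.1456.
Then 6 years at 9.039%: 2,706.1456 × 1.699682809 ≈ 4,599.5891.

£4,600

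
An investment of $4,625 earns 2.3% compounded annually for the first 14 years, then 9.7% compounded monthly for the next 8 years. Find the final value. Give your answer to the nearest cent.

$13,772.99

Phase 1: 4,625·(1 + 0.023)^14 ≈ 6,358.7333.
Phase 2: 6,358.7333·(1 + 0.097/12)^96 ≈ 13,772.9931.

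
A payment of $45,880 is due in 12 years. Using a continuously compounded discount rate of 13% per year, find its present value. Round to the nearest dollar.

$9,641

P = A·e^(−rt) = 45,880·e^(−1.56).
e^(−1.56) ≈ 0.2101360712, so P ≈ 9,641.0429.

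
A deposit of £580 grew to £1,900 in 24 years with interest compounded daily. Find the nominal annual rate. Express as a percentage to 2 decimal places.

4.94%

The 8760-period growth factor is 1,900/580 = 3.27586.
r/365 = 3.27586^(1/8760) − 1 ≈ 0.000135464, so r ≈ 365·0.000135464 = 4.94442%.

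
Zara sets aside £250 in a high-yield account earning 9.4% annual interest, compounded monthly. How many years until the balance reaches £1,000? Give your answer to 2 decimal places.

14.81 years

(1 + 0.00783333)^(12t) = 1,000/250 = 4.
12t·ln(1 + 0.00783333) = ln(4); 12t = 1.3863/0.00780281 ≈ 177.6660.
t ≈ 14.8055 years.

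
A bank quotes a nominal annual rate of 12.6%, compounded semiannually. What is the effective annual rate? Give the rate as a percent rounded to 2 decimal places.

EAR = (1 + 12.6%/2)^2 − 1 = (1 + 0.063)^2 − 1.
(1 + 0.063)^2 ≈ 1.129969, so EAR ≈ 12.99690%.

13.00%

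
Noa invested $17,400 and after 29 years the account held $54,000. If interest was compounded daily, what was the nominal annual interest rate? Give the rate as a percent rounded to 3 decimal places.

3.905%

The 10585-period growth factor is 54,000/17,400 = 3.10345.
r/365 = 3.10345^(1/10585) − 1 ≈ 0.000106998, so r ≈ 365·0.000106998 = 3.90543%.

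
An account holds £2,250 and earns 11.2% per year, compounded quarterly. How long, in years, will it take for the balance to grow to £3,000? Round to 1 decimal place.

2.6 years

We need (1 + 0.028)^(4t) = 1.3333, so 4t = ln 1.3333 / ln 1.028 ≈ 10.4175.
t ≈ 10.4175/4 = 2.6044 years.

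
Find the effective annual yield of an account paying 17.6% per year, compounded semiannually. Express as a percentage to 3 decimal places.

18.374%

EAR = (1 + 17.6%/2)^2 − 1 = (1 + 0.088)^2 − 1.
(1 + 0.088)^2 ≈ 1.183744, so EAR ≈ 18.37440%.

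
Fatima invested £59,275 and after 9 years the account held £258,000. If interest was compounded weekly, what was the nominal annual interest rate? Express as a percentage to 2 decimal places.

16.37%

The 468-period growth factor is 258,000/59,275 = 4.35259.
r/52 = 4.35259^(1/468) − 1 ≈ 0.00314762, so r ≈ 52·0.00314762 = 16.36762%.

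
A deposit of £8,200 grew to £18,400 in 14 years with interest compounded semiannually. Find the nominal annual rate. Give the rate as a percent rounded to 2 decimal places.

5.86%

(1 + r/2)^28 = 18,400/8,200 = 2.2439.
1 + r/2 = 2.2439^(1/28) ≈ 1.029286, so r/2 ≈ 0.0292855.
r ≈ 2·0.0292855 = 5.85710%.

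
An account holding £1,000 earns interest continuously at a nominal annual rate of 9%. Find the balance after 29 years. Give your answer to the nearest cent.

A = P·e^(rt) = 1,000·e^(0.09·29) = 1,000·e^2.61.
e^2.61 ≈ 13.599050852, so A ≈ 13,599.0509.

£13,599.05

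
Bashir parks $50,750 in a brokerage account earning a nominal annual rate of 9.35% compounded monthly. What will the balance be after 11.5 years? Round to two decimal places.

Periodic rate = 9.35%/12 = 0.00779167; periods = 12·11.5 = 138.
A = 50,750·(1 + 0.0935/12)^138 ≈ 50,750·2.91853751078 ≈ 148,115.7787.

$148,115.78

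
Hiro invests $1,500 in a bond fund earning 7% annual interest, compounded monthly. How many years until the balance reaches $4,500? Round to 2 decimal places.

We need (1 + 0.00583333)^(12t) = 3, so 12t = ln 3 / ln 1.005833 ≈ 188.8823.
t ≈ 188.8823/12 = 15.7402 years.

15.74 years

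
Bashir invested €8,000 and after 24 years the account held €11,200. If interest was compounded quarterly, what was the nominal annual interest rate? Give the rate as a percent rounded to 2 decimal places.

1.40%

The 96-period growth factor is 11,200/8,000 = 1.4.
r/4 = 1.4^(1/96) − 1 ≈ 0.00351107, so r ≈ 4·0.00351107 = 1.40443%.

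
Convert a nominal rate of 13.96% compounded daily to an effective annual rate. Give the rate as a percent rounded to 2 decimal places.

14.98%

EAR = (1 + 13.96%/365)^365 − 1 = (1 + 0.000382466)^365 − 1.
(1 + 0.000382466)^365 ≈ 1.149783, so EAR ≈ 14.97831%.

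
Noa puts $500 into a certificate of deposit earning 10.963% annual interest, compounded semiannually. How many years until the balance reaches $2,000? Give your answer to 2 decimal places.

We need (1 + 0.054815)^(2t) = 4, so 2t = ln 4 / ln 1.054815 ≈ 25.9774.
t ≈ 25.9774/2 = 12.9887 years.

12.99 years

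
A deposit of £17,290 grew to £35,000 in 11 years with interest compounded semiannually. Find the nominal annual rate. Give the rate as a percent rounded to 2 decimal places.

(1 + r/2)^22 = 35,000/17,290 = 2.02429.
1 + r/2 = 2.02429^(1/22) ≈ 1.032575, so r/2 ≈ 0.0325748.
r ≈ 2·0.0325748 = 6.51495%.

6.51%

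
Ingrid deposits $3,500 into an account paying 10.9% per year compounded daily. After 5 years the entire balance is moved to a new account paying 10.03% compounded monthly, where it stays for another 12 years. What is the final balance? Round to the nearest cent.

After 5 years at 10.9%: 3,500 × 1.7244680731 ≈ 6,035.6383.
Then 12 years at 10.03%: 6,035.6383 × 3.315464747 ≈ 20,010.9459.

$20,010.95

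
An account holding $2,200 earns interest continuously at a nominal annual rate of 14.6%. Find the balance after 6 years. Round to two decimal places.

A = P·e^(rt) = 2,200·e^(0.146·6) = 2,200·e^0.876.
e^0.876 ≈ 2.401275369, so A ≈ 5,282.8058.

$5,282.81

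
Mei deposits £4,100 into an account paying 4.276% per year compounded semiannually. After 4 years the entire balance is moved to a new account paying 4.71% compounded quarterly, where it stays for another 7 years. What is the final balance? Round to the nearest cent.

Phase 1: 4,100·(1 + 0.02138)^8 ≈ 4,856.0444.
Phase 2: 4,856.0444·(1 + 0.011775)^28 ≈ 6,739.5840.

£6,739.58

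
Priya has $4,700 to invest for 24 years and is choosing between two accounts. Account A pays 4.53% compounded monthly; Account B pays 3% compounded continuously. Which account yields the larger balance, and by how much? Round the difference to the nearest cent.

Account A, by $4,255.66

Account A growth factor: (1 + 0.003775)^288 ≈ 2.9598928248; balance ≈ 13,911.4963.
Account B growth factor: e^(0.03·24) = e^0.72 ≈ 2.054433211; balance ≈ 9,655.8361.
Account A is larger by 4,255.6602.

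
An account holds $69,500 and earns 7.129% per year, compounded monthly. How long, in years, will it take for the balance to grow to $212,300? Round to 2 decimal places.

15.71 years

We need (1 + 0.00594083)^(12t) = 3.0547, so 12t = ln 3.0547 / ln 1.005941 ≈ 188.5236.
t ≈ 188.5236/12 = 15.7103 years.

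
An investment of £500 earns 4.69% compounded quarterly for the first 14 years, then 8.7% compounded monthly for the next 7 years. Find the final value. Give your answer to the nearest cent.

Phase 1: 500·(1 + 0.011725)^56 ≈ 960.4372.
Phase 2: 960.4372·(1 + 0.00725)^84 ≈ 1,761.9767.

£1,761.98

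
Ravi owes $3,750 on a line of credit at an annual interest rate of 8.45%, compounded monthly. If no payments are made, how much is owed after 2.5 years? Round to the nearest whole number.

$4,629

Growth factor = (1 + 0.0845/12)^30 ≈ 1.234307023.
A ≈ 3,750 × 1.234307023 ≈ 4,628.6513.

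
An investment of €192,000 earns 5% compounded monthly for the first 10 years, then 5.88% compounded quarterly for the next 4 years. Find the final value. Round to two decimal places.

€399,392.49

After 10 years at 5%: 192,000 × 1.64700949769 ≈ 316,225.8236.
Then 4 years at 5.88%: 316,225.8236 × 1.26299771836 ≈ 399,392.4936.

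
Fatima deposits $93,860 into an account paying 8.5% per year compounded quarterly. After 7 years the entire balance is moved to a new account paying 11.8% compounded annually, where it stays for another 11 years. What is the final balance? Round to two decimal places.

After 7 years at 8.5%: 93,860 × 1.80176417362 ≈ 169,113.5853.
Then 11 years at 11.8%: 169,113.5853 × 3.41082815346 ≈ 576,817.3780.

$576,817.38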